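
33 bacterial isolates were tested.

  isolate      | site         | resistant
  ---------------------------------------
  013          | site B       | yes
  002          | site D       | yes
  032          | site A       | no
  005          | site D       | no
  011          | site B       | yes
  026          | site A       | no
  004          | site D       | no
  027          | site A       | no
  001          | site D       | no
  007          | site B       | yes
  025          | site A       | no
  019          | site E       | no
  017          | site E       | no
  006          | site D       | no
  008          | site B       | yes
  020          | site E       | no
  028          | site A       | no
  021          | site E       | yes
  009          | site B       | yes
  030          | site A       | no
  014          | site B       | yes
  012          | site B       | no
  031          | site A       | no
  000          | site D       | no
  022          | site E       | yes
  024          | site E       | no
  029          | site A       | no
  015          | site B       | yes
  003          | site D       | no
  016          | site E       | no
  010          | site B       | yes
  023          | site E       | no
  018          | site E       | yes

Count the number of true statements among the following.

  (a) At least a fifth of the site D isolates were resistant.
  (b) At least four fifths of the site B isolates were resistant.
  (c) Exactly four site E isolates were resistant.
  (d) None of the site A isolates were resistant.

(a) site D: |A| = 7, |A ∩ B| = 1; needs |A ∩ B| / |A| ≥ 1/5 — false.
(b) site B: |A| = 9, |A ∩ B| = 8; needs |A ∩ B| / |A| ≥ 4/5 — true.
(c) site E: |A| = 9, |A ∩ B| = 3; needs |A ∩ B| = 4 — false.
(d) site A: |A| = 8, |A ∩ B| = 0; needs A ∩ B = ∅ (|A ∩ B| = 0) — true.

2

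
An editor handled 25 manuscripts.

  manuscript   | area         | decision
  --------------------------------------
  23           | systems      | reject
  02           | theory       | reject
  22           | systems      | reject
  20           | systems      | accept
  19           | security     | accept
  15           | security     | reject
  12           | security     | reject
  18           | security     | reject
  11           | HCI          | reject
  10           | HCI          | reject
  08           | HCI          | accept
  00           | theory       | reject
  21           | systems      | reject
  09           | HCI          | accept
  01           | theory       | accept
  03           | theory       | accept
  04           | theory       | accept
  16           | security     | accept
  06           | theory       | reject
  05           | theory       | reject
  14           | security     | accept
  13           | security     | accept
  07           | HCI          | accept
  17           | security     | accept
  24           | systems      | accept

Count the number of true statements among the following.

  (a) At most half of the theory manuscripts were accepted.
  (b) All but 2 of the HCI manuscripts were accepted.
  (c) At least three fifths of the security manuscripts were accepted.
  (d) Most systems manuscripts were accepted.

3

(a) theory: |A| = 7, |A ∩ B| = 3; needs |A ∩ B| ≤ |A ∖ B| — true.
(b) HCI: |A| = 5, |A ∩ B| = 3; needs |A ∖ B| = 2 — true.
(c) security: |A| = 8, |A ∩ B| = 5; needs |A ∩ B| / |A| ≥ 3/5 — true.
(d) systems: |A| = 5, |A ∩ B| = 2; needs |A ∩ B| > |A ∖ B| — false.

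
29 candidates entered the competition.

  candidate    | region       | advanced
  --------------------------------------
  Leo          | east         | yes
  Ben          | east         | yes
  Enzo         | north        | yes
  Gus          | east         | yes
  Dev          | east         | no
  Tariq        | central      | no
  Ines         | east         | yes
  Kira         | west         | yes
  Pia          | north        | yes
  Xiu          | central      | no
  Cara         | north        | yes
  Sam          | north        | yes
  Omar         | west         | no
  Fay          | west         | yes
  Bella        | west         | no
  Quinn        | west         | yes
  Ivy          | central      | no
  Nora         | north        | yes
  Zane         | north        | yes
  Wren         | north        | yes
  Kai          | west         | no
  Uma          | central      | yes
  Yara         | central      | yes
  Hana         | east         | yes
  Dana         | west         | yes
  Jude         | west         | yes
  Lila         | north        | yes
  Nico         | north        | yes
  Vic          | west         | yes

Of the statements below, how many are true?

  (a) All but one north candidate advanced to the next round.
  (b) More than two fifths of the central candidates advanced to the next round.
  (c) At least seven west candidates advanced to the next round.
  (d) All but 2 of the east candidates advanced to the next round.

(a) north: |A| = 9, |A ∩ B| = 9; needs |A ∖ B| = 1 — false.
(b) central: |A| = 5, |A ∩ B| = 2; needs |A ∩ B| / |A| > 2/5 — false.
(c) west: |A| = 9, |A ∩ B| = 6; needs |A ∩ B| ≥ 7 — false.
(d) east: |A| = 6, |A ∩ B| = 5; needs |A ∖ B| = 2 — false.

0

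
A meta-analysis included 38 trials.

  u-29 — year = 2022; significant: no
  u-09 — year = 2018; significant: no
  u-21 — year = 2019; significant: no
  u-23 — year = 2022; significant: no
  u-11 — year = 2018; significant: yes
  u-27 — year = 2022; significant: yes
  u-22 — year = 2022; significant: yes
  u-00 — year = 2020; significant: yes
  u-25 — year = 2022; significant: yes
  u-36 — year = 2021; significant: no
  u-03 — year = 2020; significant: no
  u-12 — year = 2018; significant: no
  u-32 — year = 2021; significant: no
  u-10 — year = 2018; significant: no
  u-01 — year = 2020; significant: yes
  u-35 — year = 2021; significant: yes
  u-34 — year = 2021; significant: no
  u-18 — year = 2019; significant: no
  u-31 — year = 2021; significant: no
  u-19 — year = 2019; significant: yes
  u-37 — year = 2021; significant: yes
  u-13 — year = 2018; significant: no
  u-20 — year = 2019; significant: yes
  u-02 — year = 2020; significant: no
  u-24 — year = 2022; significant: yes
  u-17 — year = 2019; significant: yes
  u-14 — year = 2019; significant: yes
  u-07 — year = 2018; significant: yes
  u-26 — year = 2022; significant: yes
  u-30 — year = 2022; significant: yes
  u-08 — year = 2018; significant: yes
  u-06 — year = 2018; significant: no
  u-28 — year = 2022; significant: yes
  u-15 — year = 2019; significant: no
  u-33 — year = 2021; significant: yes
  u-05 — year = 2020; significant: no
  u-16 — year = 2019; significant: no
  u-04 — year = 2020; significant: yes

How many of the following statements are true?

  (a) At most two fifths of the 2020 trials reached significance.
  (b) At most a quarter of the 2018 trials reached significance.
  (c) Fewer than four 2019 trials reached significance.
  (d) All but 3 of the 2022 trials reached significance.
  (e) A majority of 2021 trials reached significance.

0

(a) 2020: |A| = 6, |A ∩ B| = 3; needs |A ∩ B| / |A| ≤ 2/5 — false.
(b) 2018: |A| = 8, |A ∩ B| = 3; needs |A ∩ B| / |A| ≤ 1/4 — false.
(c) 2019: |A| = 8, |A ∩ B| = 4; needs |A ∩ B| < 4 — false.
(d) 2022: |A| = 9, |A ∩ B| = 7; needs |A ∖ B| = 3 — false.
(e) 2021: |A| = 7, |A ∩ B| = 3; needs |A ∩ B| > |A ∖ B| — false.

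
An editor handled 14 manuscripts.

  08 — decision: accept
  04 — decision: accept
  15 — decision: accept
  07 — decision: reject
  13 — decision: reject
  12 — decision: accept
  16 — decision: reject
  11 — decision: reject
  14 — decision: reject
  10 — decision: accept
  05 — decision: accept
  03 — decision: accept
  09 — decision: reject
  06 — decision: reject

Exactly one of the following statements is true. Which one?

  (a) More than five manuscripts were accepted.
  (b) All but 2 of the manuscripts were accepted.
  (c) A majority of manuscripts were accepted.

(a)

|A| = 14, |A ∩ B| = 7, |A ∖ B| = 7.
(a) requires |A ∩ B| > 5: true.
(b) requires |A ∖ B| = 2: false.
(c) requires |A ∩ B| > |A ∖ B|: false.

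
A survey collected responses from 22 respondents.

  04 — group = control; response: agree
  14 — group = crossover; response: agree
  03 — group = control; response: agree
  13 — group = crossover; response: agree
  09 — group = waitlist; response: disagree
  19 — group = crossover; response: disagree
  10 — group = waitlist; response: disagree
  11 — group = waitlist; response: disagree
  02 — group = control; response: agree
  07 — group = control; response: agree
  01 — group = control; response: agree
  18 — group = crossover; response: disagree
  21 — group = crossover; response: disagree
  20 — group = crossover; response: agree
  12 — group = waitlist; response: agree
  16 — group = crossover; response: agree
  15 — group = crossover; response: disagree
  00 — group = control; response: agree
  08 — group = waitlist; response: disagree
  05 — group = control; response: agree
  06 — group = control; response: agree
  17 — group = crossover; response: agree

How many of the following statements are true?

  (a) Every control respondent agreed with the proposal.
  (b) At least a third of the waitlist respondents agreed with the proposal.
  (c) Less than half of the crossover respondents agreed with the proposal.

1

(a) control: |A| = 8, |A ∩ B| = 8; needs A ⊆ B, i.e. every element of A is in B (|A ∖ B| = 0) — true.
(b) waitlist: |A| = 5, |A ∩ B| = 1; needs |A ∩ B| / |A| ≥ 1/3 — false.
(c) crossover: |A| = 9, |A ∩ B| = 5; needs |A ∩ B| < |A ∖ B| — false.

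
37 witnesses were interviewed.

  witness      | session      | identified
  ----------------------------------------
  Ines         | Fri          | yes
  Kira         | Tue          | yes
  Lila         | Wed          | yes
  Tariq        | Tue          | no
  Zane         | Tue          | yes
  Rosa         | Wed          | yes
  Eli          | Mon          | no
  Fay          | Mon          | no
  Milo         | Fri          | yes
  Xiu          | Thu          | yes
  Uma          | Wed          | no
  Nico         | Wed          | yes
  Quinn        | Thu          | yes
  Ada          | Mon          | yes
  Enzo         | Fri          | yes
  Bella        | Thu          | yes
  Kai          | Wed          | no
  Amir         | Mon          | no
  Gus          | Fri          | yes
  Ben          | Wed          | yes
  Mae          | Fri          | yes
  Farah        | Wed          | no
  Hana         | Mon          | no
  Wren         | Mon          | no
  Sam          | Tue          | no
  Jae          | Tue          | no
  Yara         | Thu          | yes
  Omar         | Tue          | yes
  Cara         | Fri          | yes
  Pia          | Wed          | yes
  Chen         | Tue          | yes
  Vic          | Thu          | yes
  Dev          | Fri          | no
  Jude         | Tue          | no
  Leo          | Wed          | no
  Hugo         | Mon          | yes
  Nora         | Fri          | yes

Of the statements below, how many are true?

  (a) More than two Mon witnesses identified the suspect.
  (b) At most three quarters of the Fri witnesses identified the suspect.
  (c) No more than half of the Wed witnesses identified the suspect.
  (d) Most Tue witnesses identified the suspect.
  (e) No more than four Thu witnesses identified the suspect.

0

(a) Mon: |A| = 7, |A ∩ B| = 2; needs |A ∩ B| > 2 — false.
(b) Fri: |A| = 8, |A ∩ B| = 7; needs |A ∩ B| / |A| ≤ 3/4 — false.
(c) Wed: |A| = 9, |A ∩ B| = 5; needs |A ∩ B| ≤ |A ∖ B| — false.
(d) Tue: |A| = 8, |A ∩ B| = 4; needs |A ∩ B| > |A ∖ B| — false.
(e) Thu: |A| = 5, |A ∩ B| = 5; needs |A ∩ B| ≤ 4 — false.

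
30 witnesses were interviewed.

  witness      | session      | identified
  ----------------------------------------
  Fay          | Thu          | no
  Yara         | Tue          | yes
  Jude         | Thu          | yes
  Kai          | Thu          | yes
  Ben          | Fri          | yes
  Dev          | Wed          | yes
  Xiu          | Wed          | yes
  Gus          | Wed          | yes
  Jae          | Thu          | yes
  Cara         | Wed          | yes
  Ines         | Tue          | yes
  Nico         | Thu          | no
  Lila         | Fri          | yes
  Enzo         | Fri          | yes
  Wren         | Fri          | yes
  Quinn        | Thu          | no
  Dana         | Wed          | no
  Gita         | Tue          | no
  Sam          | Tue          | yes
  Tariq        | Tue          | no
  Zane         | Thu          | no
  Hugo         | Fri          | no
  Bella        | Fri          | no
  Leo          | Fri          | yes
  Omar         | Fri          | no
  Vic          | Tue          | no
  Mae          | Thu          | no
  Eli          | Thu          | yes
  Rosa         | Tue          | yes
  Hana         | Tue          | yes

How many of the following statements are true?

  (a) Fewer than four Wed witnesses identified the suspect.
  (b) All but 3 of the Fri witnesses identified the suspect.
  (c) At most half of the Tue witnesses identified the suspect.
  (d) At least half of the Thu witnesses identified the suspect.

(a) Wed: |A| = 5, |A ∩ B| = 4; needs |A ∩ B| < 4 — false.
(b) Fri: |A| = 8, |A ∩ B| = 5; needs |A ∖ B| = 3 — true.
(c) Tue: |A| = 8, |A ∩ B| = 5; needs |A ∩ B| ≤ |A ∖ B| — false.
(d) Thu: |A| = 9, |A ∩ B| = 4; needs |A ∩ B| ≥ |A ∖ B| — false.

1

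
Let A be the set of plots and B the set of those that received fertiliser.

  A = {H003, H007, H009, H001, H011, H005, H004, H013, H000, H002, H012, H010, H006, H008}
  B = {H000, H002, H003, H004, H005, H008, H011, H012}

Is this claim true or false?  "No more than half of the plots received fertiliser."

'No more than half of the plots received fertiliser' holds iff |A ∩ B| ≤ |A ∖ B|.
A (the restrictor) = {H003, H007, H009, H001, H011, H005, H004, H013, H000, H002, H012, H010, H006, H008}, |A| = 14.
A ∩ B = {H003, H011, H005, H004, H000, H002, H012, H008}, so |A ∩ B| = 8.
A ∖ B = {H007, H009, H001, H013, H010, H006}, so |A ∖ B| = 6.
8 > 6, so the statement is false.

False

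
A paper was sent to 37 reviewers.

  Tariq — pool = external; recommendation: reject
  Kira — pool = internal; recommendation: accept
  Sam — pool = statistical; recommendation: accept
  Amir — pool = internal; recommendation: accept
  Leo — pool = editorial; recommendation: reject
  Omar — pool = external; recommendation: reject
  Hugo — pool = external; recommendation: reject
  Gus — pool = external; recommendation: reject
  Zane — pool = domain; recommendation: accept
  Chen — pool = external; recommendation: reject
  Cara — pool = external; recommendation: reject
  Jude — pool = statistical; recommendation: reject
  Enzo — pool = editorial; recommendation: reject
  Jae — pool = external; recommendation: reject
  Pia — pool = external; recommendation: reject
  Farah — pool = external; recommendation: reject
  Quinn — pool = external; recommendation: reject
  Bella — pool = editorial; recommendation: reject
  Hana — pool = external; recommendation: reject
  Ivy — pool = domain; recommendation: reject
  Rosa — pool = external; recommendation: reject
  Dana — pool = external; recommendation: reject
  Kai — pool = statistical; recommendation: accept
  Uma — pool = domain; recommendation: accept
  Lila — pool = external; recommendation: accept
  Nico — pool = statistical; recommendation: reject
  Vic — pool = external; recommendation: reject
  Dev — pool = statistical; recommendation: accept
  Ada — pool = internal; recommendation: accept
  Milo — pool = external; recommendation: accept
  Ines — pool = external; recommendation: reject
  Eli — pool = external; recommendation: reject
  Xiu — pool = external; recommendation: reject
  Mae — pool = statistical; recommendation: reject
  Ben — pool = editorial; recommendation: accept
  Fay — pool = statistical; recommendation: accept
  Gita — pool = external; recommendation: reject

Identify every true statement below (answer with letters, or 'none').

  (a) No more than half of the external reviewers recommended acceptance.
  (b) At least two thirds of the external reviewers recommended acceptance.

(a)

|A| = 20, |A ∩ B| = 2, |A ∖ B| = 18.
(a) |A ∩ B| ≤ |A ∖ B|: holds.
(b) |A ∩ B| / |A| ≥ 2/3: fails.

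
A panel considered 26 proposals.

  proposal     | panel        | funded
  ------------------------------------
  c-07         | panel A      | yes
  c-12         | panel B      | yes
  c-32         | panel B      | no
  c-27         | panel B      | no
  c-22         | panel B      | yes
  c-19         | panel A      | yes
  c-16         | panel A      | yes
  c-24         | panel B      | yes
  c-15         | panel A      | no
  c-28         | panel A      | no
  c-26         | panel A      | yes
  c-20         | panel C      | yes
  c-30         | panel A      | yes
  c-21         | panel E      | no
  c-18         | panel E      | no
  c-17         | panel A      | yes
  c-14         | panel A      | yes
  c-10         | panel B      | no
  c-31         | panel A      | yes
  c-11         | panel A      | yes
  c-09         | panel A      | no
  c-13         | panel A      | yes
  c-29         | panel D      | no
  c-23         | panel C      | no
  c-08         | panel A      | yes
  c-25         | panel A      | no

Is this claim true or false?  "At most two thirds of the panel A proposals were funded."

The determiner here denotes the relation: |A ∩ B| / |A| ≤ 2/3.
|A| = 15, |A ∩ B| = 11, |A ∖ B| = 4.
|A ∩ B|/|A| = 11/15, so the statement is false.

False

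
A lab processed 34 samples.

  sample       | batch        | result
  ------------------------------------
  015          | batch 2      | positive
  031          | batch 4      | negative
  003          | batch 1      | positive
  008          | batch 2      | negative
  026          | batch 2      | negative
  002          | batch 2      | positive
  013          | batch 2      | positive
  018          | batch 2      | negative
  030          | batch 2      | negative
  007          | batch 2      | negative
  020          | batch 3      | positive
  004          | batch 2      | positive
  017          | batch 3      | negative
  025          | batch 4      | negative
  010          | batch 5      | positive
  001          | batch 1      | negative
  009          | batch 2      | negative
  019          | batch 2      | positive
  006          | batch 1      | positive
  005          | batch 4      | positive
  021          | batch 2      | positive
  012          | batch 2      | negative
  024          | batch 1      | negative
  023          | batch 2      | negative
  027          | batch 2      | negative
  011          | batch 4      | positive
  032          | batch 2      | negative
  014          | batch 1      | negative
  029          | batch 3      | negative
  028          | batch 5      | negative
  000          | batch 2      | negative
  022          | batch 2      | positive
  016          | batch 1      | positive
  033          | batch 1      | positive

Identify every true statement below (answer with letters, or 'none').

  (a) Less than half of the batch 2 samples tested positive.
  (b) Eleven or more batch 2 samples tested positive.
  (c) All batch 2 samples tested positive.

|A| = 18, |A ∩ B| = 7, |A ∖ B| = 11.
(a) |A ∩ B| < |A ∖ B|: holds.
(b) |A ∩ B| ≥ 11: fails.
(c) A ⊆ B, i.e. every element of A is in B (|A ∖ B| = 0): fails.

(a)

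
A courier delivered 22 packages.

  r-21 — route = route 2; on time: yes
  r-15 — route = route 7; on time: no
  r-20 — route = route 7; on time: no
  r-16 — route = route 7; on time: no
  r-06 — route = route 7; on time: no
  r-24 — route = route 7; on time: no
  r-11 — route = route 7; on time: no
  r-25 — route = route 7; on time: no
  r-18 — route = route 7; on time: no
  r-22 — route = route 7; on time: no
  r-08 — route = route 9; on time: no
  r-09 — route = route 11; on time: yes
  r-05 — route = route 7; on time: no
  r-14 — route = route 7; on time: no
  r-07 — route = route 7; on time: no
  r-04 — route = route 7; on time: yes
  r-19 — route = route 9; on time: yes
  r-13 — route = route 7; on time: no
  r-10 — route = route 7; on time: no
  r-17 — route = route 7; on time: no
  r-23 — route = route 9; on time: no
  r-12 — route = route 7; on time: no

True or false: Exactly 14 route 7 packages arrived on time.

Truth condition: |A ∩ B| = 14.
|A| = 17, |A ∩ B| = 1, |A ∖ B| = 16.
|A ∩ B| = 1, so the statement is false.

False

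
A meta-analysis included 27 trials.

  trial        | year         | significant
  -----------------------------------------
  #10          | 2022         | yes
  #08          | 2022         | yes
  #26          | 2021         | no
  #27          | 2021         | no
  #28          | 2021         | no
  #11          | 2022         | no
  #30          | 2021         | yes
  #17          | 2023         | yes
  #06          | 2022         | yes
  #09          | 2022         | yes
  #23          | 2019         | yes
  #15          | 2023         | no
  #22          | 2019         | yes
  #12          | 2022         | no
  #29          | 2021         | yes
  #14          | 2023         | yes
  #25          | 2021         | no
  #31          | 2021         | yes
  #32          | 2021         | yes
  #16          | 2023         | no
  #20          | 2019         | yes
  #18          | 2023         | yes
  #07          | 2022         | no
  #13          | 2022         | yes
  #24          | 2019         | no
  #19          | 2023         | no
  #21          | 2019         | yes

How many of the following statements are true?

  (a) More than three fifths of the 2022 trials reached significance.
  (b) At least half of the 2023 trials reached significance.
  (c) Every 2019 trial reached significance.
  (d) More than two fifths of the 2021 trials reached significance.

(a) 2022: |A| = 8, |A ∩ B| = 5; needs |A ∩ B| / |A| > 3/5 — true.
(b) 2023: |A| = 6, |A ∩ B| = 3; needs |A ∩ B| ≥ |A ∖ B| — true.
(c) 2019: |A| = 5, |A ∩ B| = 4; needs A ⊆ B, i.e. every element of A is in B (|A ∖ B| = 0) — false.
(d) 2021: |A| = 8, |A ∩ B| = 4; needs |A ∩ B| / |A| > 2/5 — true.

3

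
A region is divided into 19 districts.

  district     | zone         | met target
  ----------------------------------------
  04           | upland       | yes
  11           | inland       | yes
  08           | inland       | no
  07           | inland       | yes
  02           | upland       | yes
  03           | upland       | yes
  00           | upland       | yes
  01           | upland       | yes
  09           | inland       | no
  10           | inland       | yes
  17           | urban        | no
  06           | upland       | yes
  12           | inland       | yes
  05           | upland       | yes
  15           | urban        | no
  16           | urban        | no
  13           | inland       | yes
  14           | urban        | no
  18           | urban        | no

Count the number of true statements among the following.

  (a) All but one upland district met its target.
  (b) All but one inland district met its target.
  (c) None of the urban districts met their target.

(a) upland: |A| = 7, |A ∩ B| = 7; needs |A ∖ B| = 1 — false.
(b) inland: |A| = 7, |A ∩ B| = 5; needs |A ∖ B| = 1 — false.
(c) urban: |A| = 5, |A ∩ B| = 0; needs A ∩ B = ∅ (|A ∩ B| = 0) — true.

1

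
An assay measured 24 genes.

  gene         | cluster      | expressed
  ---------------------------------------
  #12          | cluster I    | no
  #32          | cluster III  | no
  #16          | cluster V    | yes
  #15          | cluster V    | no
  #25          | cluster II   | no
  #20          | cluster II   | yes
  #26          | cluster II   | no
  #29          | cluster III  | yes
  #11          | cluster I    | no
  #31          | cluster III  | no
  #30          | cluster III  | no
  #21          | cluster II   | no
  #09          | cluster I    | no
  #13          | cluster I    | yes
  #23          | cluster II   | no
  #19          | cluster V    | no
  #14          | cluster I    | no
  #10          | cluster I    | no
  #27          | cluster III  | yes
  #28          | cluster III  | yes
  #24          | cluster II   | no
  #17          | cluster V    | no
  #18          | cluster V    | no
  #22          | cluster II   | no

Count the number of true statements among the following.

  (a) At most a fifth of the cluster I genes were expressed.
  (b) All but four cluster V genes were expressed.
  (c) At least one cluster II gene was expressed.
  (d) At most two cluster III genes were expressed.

(a) cluster I: |A| = 6, |A ∩ B| = 1; needs |A ∩ B| / |A| ≤ 1/5 — true.
(b) cluster V: |A| = 5, |A ∩ B| = 1; needs |A ∖ B| = 4 — true.
(c) cluster II: |A| = 7, |A ∩ B| = 1; needs A ∩ B ≠ ∅ (|A ∩ B| ≥ 1) — true.
(d) cluster III: |A| = 6, |A ∩ B| = 3; needs |A ∩ B| ≤ 2 — false.

3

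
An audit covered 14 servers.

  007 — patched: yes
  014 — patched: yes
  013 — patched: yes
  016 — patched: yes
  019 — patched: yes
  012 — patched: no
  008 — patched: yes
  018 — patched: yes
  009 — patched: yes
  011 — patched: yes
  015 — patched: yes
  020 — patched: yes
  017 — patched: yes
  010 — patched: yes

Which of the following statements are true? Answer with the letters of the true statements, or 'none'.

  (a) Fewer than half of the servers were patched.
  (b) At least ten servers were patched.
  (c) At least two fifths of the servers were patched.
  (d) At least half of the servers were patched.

|A| = 14, |A ∩ B| = 13, |A ∖ B| = 1.
(a) |A ∩ B| < |A ∖ B|: fails.
(b) |A ∩ B| ≥ 10: holds.
(c) |A ∩ B| / |A| ≥ 2/5: holds.
(d) |A ∩ B| ≥ |A ∖ B|: holds.

(b), (c), (d)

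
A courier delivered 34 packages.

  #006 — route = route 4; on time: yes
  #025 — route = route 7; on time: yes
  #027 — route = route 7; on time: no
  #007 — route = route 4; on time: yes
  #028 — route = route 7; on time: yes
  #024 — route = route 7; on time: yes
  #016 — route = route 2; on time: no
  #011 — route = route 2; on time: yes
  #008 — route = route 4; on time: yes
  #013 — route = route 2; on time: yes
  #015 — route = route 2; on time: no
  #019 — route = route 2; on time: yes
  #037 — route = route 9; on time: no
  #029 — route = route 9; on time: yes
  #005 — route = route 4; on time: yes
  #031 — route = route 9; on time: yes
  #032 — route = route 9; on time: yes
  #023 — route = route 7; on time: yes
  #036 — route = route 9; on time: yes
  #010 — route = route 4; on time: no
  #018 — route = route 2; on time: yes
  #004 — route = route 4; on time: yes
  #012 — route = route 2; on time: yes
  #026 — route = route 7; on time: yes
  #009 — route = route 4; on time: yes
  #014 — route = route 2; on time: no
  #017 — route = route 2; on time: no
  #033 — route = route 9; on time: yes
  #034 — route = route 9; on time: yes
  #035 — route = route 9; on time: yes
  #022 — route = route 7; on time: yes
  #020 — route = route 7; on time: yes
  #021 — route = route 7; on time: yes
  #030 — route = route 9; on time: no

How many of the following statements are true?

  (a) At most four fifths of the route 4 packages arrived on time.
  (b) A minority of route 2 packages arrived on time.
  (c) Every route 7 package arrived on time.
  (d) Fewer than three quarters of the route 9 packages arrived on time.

0

(a) route 4: |A| = 7, |A ∩ B| = 6; needs |A ∩ B| / |A| ≤ 4/5 — false.
(b) route 2: |A| = 9, |A ∩ B| = 5; needs |A ∩ B| < |A ∖ B| — false.
(c) route 7: |A| = 9, |A ∩ B| = 8; needs A ⊆ B, i.e. every element of A is in B (|A ∖ B| = 0) — false.
(d) route 9: |A| = 9, |A ∩ B| = 7; needs |A ∩ B| / |A| < 3/4 — false.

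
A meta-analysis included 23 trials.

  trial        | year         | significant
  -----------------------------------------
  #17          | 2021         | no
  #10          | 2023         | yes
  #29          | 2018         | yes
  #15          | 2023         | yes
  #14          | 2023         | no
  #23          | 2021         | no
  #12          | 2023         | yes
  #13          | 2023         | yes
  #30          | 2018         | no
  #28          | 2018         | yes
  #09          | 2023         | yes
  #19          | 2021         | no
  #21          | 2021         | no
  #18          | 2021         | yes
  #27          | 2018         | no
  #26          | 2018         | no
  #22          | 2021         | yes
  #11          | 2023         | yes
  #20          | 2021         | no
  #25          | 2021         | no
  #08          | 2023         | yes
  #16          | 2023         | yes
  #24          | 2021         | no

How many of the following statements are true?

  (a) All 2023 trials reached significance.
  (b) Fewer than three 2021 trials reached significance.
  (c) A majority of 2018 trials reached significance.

(a) 2023: |A| = 9, |A ∩ B| = 8; needs A ⊆ B, i.e. every element of A is in B (|A ∖ B| = 0) — false.
(b) 2021: |A| = 9, |A ∩ B| = 2; needs |A ∩ B| < 3 — true.
(c) 2018: |A| = 5, |A ∩ B| = 2; needs |A ∩ B| > |A ∖ B| — false.

1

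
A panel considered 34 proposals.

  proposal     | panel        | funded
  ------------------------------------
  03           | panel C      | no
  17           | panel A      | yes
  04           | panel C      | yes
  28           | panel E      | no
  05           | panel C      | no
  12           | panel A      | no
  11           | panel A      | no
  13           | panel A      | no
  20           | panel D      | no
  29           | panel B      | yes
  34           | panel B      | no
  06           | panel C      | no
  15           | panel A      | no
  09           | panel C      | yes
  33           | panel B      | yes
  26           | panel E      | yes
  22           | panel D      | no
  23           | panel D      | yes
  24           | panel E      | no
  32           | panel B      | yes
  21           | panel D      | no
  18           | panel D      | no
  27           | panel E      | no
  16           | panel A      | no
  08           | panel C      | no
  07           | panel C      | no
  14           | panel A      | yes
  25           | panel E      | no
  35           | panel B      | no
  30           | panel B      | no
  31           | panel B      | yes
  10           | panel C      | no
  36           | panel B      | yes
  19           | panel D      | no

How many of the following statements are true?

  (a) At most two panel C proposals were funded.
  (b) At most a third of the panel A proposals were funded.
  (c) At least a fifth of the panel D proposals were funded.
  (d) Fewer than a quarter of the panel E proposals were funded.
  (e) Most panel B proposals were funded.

4

(a) panel C: |A| = 8, |A ∩ B| = 2; needs |A ∩ B| ≤ 2 — true.
(b) panel A: |A| = 7, |A ∩ B| = 2; needs |A ∩ B| / |A| ≤ 1/3 — true.
(c) panel D: |A| = 6, |A ∩ B| = 1; needs |A ∩ B| / |A| ≥ 1/5 — false.
(d) panel E: |A| = 5, |A ∩ B| = 1; needs |A ∩ B| / |A| < 1/4 — true.
(e) panel B: |A| = 8, |A ∩ B| = 5; needs |A ∩ B| > |A ∖ B| — true.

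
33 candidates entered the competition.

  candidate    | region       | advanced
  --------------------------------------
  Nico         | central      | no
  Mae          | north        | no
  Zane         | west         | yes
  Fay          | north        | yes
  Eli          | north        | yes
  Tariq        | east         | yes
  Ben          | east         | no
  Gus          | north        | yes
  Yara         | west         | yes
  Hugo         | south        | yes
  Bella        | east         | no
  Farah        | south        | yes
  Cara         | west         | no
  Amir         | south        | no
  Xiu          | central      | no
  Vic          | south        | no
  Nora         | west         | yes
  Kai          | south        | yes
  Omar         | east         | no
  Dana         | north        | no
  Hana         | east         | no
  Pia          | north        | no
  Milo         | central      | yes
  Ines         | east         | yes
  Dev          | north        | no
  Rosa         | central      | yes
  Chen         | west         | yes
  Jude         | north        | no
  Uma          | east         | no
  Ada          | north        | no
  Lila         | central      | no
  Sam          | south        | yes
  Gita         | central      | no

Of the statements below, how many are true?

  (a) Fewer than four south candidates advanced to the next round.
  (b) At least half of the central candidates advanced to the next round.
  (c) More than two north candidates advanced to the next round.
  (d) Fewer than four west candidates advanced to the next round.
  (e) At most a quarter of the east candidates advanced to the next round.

1

(a) south: |A| = 6, |A ∩ B| = 4; needs |A ∩ B| < 4 — false.
(b) central: |A| = 6, |A ∩ B| = 2; needs |A ∩ B| ≥ |A ∖ B| — false.
(c) north: |A| = 9, |A ∩ B| = 3; needs |A ∩ B| > 2 — true.
(d) west: |A| = 5, |A ∩ B| = 4; needs |A ∩ B| < 4 — false.
(e) east: |A| = 7, |A ∩ B| = 2; needs |A ∩ B| / |A| ≤ 1/4 — false.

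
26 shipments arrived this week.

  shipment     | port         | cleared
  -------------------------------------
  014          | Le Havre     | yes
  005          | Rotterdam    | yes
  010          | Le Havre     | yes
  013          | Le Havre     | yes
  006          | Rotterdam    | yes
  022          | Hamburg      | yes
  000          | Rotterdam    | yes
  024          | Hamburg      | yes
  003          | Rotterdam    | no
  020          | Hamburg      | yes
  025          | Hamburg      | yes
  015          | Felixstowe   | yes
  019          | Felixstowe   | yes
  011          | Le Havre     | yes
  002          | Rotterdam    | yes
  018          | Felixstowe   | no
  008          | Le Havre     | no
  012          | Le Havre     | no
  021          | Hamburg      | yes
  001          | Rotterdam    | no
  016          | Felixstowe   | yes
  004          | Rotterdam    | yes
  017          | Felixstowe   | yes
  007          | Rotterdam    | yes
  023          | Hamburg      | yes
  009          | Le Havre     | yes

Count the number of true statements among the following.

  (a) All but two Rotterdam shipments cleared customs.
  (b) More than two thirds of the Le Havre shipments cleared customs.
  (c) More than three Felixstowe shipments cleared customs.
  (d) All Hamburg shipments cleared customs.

(a) Rotterdam: |A| = 8, |A ∩ B| = 6; needs |A ∖ B| = 2 — true.
(b) Le Havre: |A| = 7, |A ∩ B| = 5; needs |A ∩ B| / |A| > 2/3 — true.
(c) Felixstowe: |A| = 5, |A ∩ B| = 4; needs |A ∩ B| > 3 — true.
(d) Hamburg: |A| = 6, |A ∩ B| = 6; needs A ⊆ B, i.e. every element of A is in B (|A ∖ B| = 0) — true.

4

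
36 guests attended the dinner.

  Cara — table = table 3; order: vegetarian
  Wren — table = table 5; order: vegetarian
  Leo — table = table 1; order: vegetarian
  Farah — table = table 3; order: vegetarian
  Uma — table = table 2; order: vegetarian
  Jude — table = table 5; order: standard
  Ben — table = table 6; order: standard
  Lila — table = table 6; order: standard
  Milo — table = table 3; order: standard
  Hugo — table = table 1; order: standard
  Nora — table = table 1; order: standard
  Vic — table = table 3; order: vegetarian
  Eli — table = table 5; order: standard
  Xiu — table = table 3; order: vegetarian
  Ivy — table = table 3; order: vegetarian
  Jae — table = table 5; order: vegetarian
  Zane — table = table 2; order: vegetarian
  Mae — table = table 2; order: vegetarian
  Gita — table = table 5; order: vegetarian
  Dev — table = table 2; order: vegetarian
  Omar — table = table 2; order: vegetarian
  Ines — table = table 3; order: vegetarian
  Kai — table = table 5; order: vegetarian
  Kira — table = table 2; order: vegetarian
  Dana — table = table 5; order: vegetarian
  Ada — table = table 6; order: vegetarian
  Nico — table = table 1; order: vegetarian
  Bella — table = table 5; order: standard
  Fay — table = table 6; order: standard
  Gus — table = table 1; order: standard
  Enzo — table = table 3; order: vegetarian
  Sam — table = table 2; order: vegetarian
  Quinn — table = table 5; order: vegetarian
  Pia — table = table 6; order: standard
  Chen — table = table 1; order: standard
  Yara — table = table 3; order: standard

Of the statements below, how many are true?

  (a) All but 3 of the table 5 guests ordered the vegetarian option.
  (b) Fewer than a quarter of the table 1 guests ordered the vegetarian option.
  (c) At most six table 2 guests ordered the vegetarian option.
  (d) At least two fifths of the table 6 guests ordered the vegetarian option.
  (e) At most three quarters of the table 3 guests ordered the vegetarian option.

(a) table 5: |A| = 9, |A ∩ B| = 6; needs |A ∖ B| = 3 — true.
(b) table 1: |A| = 6, |A ∩ B| = 2; needs |A ∩ B| / |A| < 1/4 — false.
(c) table 2: |A| = 7, |A ∩ B| = 7; needs |A ∩ B| ≤ 6 — false.
(d) table 6: |A| = 5, |A ∩ B| = 1; needs |A ∩ B| / |A| ≥ 2/5 — false.
(e) table 3: |A| = 9, |A ∩ B| = 7; needs |A ∩ B| / |A| ≤ 3/4 — false.

1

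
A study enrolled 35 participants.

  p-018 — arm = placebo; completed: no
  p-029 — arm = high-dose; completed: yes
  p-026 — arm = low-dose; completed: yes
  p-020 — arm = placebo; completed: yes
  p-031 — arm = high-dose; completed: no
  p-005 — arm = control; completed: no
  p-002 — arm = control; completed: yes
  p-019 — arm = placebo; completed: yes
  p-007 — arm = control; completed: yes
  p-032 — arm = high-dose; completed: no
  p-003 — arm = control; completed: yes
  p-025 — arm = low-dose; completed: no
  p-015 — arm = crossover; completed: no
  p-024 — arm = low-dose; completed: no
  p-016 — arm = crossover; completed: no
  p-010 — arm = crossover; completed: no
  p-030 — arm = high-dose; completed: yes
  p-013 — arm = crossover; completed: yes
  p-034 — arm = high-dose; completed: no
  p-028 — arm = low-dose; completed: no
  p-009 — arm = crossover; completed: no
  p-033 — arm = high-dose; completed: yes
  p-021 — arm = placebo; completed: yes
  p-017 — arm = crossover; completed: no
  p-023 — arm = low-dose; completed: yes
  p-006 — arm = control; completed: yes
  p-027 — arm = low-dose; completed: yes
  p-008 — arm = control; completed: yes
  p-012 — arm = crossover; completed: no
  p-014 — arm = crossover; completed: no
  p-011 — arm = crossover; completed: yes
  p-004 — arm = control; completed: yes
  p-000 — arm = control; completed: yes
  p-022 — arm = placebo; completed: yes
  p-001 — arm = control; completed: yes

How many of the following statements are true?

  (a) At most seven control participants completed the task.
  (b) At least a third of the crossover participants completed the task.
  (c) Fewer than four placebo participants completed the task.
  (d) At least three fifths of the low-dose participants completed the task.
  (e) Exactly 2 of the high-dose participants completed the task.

0

(a) control: |A| = 9, |A ∩ B| = 8; needs |A ∩ B| ≤ 7 — false.
(b) crossover: |A| = 9, |A ∩ B| = 2; needs |A ∩ B| / |A| ≥ 1/3 — false.
(c) placebo: |A| = 5, |A ∩ B| = 4; needs |A ∩ B| < 4 — false.
(d) low-dose: |A| = 6, |A ∩ B| = 3; needs |A ∩ B| / |A| ≥ 3/5 — false.
(e) high-dose: |A| = 6, |A ∩ B| = 3; needs |A ∩ B| = 2 — false.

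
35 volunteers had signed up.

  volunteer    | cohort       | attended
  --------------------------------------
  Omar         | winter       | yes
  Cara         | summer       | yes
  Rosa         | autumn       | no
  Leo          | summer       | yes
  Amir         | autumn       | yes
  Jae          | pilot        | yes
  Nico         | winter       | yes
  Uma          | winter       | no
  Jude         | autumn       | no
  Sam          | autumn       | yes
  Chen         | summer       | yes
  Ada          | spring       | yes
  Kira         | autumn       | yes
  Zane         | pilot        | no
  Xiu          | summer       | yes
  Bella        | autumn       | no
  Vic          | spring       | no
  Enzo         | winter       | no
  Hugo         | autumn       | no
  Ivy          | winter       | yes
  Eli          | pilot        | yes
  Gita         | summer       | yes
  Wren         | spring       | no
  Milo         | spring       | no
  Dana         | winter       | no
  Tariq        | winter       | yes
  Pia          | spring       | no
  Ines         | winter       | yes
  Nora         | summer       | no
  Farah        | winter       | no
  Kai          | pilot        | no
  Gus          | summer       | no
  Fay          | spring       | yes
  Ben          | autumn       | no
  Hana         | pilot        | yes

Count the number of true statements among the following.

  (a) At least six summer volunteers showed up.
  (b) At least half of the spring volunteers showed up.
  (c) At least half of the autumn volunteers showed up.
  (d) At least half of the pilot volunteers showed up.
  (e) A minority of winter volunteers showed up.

1

(a) summer: |A| = 7, |A ∩ B| = 5; needs |A ∩ B| ≥ 6 — false.
(b) spring: |A| = 6, |A ∩ B| = 2; needs |A ∩ B| ≥ |A ∖ B| — false.
(c) autumn: |A| = 8, |A ∩ B| = 3; needs |A ∩ B| ≥ |A ∖ B| — false.
(d) pilot: |A| = 5, |A ∩ B| = 3; needs |A ∩ B| ≥ |A ∖ B| — true.
(e) winter: |A| = 9, |A ∩ B| = 5; needs |A ∩ B| < |A ∖ B| — false.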